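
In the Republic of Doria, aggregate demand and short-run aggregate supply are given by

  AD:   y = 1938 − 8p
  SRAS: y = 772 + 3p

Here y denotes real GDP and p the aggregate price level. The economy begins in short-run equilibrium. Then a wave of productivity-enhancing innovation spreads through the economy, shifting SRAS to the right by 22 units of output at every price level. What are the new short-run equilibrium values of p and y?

p = 104, y = 1106

This is a positive supply shock: SRAS shifts right.
New SRAS: y = 794 + 3p.
Set AD = SRAS: 1938 − 8p = 794 + 3p, so 1144 = 11p and p = 104.
y = 1938 − 8·104 = 1106.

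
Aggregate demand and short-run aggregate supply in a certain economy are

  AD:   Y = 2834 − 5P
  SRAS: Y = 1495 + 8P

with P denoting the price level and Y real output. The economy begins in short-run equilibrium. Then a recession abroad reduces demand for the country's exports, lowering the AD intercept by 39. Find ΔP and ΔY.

This is a negative demand shock: AD shifts left.
New AD: Y = 2795 − 5P.
Set AD = SRAS: 2795 − 5P = 1495 + 8P, so 1300 = 13P and P = 100.
Y = 2795 − 5·100 = 2295.
Initially P = 103, Y = 2319, so ΔP = -3 and ΔY = -24.

ΔP = -3, ΔY = -24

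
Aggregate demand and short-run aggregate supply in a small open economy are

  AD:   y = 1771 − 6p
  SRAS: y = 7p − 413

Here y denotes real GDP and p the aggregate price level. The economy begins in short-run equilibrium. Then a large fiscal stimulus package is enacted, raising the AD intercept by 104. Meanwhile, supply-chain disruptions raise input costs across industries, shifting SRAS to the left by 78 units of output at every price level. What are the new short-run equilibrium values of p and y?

After both shocks: AD is y = 1875 − 6p and SRAS is y = 7p − 491.
Setting them equal: 2366 = 13p, so p = 182.
y = 1875 − 6·182 = 783.

p = 182, y = 783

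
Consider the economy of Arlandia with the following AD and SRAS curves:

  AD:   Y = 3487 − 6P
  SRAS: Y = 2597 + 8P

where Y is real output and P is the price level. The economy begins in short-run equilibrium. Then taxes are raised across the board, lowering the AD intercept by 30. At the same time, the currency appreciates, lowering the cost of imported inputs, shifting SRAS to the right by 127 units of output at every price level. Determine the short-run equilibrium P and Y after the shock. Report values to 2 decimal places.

After both shocks: AD is Y = 3457 − 6P and SRAS is Y = 2724 + 8P.
Setting them equal: 733 = 14P, so P = 52.36.
Substituting into AD, Y = 3142.86.

P = 52.36, Y = 3142.86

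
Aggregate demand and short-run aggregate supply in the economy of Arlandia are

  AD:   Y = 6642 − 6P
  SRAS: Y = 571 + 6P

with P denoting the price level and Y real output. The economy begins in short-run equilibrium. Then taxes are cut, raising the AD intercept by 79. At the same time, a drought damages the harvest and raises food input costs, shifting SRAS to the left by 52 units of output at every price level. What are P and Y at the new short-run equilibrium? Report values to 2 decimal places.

After both shocks: AD is Y = 6721 − 6P and SRAS is Y = 519 + 6P.
Setting them equal: 6202 = 12P, so P = 516.83.
Substituting into AD, Y = 3620.00.

P = 516.83, Y = 3620.00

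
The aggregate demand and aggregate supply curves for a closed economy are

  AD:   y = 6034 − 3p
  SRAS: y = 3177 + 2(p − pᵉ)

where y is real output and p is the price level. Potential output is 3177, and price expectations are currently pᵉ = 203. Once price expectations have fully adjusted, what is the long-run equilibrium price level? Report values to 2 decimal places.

Long-run p = 952.33

Short run: with pᵉ = 203, SRAS is y = 2771 + 2p. Setting AD = SRAS gives 3263 = 5p, so p = 652.60 and y = 6034 − 3p = 4076.20.
Output 4076.20 is above potential 3177, so over time expected prices rise and SRAS shifts left until y returns to 3177.
Long run: y = 3177 on the AD curve gives 3177 = 6034 − 3p, so p = 952.33.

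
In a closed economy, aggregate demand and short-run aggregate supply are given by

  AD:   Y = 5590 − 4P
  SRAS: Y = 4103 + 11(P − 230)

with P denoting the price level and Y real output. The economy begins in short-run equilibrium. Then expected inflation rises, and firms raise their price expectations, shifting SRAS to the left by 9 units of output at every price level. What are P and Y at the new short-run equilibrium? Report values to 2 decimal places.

This is a negative supply shock: SRAS shifts left.
New SRAS: Y = 1564 + 11P.
Set AD = SRAS: 5590 − 4P = 1564 + 11P, so 4026 = 15P and P = 268.40.
Substituting into AD, Y = 4516.40.

P = 268.40, Y = 4516.40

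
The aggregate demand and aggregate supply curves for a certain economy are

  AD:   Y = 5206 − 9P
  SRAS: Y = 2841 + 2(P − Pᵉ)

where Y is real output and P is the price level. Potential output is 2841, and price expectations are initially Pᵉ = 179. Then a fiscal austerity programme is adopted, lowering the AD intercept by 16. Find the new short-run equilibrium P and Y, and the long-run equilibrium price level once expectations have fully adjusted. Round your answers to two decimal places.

Short run: P = 246.09, Y = 2975.18. Long run: P = 261.00.

AD shifts left: new AD is Y = 5190 − 9P. With Pᵉ = 179, SRAS is Y = 2483 + 2P.
Short run: 5190 − 9P = 2483 + 2P gives 2707 = 11P, so P = 246.09 and Y = 5190 − 9P = 2975.18.
Y = 2975.18 is above potential 2841; expectations adjust and SRAS shifts left until Y = 2841.
Long run: on the new AD curve, 2841 = 5190 − 9P gives P = 261.00.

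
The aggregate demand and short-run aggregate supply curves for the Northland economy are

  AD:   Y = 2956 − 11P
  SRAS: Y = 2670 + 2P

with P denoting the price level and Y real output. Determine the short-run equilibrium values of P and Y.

P = 22, Y = 2714

Set AD = SRAS: 2956 − 11P = 2670 + 2P, so 286 = 13P and P = 22.
Then Y = 2956 − 11·22 = 2714.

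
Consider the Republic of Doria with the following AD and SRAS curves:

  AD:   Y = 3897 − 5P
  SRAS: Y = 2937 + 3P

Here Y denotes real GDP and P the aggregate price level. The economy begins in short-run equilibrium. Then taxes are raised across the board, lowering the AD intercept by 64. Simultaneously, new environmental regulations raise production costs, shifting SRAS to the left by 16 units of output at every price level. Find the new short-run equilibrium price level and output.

After both shocks: AD is Y = 3833 − 5P and SRAS is Y = 2921 + 3P.
Setting them equal: 912 = 8P, so P = 114.
Y = 3833 − 5·114 = 3263.

P = 114, Y = 3263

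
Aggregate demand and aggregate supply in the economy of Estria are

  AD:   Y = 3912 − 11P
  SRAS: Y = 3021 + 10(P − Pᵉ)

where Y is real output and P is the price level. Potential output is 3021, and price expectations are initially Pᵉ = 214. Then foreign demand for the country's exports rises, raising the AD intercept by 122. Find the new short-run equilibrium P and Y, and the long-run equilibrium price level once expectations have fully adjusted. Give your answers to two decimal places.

Short run: P = 150.14, Y = 2382.43. Long run: P = 92.09.

AD shifts right: new AD is Y = 4034 − 11P. With Pᵉ = 214, SRAS is Y = 881 + 10P.
Short run: 4034 − 11P = 881 + 10P gives 3153 = 21P, so P = 150.14 and Y = 4034 − 11P = 2382.43.
Y = 2382.43 is below potential 3021; expectations adjust and SRAS shifts right until Y = 3021.
Long run: on the new AD curve, 3021 = 4034 − 11P gives P = 92.09.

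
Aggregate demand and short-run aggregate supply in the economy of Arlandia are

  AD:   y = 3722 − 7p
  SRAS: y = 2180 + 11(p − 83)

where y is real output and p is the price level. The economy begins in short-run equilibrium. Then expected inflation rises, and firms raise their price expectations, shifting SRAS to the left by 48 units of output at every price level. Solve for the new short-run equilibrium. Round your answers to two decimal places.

p = 139.06, y = 2748.61

This is a negative supply shock: SRAS shifts left.
New SRAS: y = 1219 + 11p.
Set AD = SRAS: 3722 − 7p = 1219 + 11p, so 2503 = 18p and p = 139.06.
Substituting into AD, y = 2748.61.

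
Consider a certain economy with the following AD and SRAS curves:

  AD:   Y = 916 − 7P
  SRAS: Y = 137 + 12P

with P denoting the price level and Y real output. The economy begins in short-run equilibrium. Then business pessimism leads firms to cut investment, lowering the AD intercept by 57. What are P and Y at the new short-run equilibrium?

P = 38, Y = 593

This is a negative demand shock: AD shifts left.
New AD: Y = 859 − 7P.
Set AD = SRAS: 859 − 7P = 137 + 12P, so 722 = 19P and P = 38.
Y = 859 − 7·38 = 593.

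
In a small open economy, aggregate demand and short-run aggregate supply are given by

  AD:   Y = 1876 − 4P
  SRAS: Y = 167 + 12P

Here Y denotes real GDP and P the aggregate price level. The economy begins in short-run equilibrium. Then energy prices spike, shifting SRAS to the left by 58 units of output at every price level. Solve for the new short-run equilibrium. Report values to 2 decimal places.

This is a negative supply shock: SRAS shifts left.
New SRAS: Y = 109 + 12P.
Set AD = SRAS: 1876 − 4P = 109 + 12P, so 1767 = 16P and P = 110.44.
Substituting into AD, Y = 1434.25.

P = 110.44, Y = 1434.25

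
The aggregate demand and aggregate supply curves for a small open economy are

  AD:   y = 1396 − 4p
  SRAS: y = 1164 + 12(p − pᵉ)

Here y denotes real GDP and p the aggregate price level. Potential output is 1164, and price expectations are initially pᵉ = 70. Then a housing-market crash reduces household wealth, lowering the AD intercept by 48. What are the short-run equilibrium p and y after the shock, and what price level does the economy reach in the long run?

AD shifts left: new AD is y = 1348 − 4p. With pᵉ = 70, SRAS is y = 324 + 12p.
Short run: 1348 − 4p = 324 + 12p gives 1024 = 16p, so p = 64 and y = 1348 − 4·64 = 1092.
y = 1092 is below potential 1164; expectations adjust and SRAS shifts right until y = 1164.
Long run: on the new AD curve, 1164 = 1348 − 4p gives p = 46.

Short run: p = 64, y = 1092. Long run: p = 46.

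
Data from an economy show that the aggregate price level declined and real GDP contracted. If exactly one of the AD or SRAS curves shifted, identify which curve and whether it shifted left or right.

AD shifted left

P fell and Y fell. An AD shift moves P and Y in the same direction; an SRAS shift moves them in opposite directions.
Here P and Y moved in the same direction, so the AD curve shifted.
Since Y fell, AD shifted left.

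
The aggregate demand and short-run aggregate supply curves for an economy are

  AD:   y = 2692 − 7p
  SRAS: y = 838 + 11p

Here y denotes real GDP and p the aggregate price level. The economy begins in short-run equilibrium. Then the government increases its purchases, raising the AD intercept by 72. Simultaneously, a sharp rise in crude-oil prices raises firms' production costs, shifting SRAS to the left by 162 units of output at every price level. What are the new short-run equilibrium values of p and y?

p = 116, y = 1952

After both shocks: AD is y = 2764 − 7p and SRAS is y = 676 + 11p.
Setting them equal: 2088 = 18p, so p = 116.
y = 2764 − 7·116 = 1952.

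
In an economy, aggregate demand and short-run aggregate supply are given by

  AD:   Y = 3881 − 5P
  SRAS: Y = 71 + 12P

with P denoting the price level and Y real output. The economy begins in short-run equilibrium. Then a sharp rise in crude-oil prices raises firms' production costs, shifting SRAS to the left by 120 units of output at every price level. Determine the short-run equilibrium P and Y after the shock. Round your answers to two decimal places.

P = 231.18, Y = 2725.12

This is a negative supply shock: SRAS shifts left.
New SRAS: Y = 12P − 49.
Set AD = SRAS: 3881 − 5P = 12P − 49, so 3930 = 17P and P = 231.18.
Substituting into AD, Y = 2725.12.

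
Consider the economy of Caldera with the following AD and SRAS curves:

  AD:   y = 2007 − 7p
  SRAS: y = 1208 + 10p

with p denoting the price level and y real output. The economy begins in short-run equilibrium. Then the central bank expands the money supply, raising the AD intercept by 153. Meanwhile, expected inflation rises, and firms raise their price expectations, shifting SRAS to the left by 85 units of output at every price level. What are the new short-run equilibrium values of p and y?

After both shocks: AD is y = 2160 − 7p and SRAS is y = 1123 + 10p.
Setting them equal: 1037 = 17p, so p = 61.
y = 2160 − 7·61 = 1733.

p = 61, y = 1733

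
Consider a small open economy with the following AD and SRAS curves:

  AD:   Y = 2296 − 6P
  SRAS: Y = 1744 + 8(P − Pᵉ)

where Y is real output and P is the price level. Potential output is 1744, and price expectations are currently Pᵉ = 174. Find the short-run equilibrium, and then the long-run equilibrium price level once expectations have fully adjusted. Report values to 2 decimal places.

Short run: P = 138.86, Y = 1462.86. Long run: P = 92.00.

Short run: with Pᵉ = 174, SRAS is Y = 352 + 8P. Setting AD = SRAS gives 1944 = 14P, so P = 138.86 and Y = 2296 − 6P = 1462.86.
Output 1462.86 is below potential 1744, so over time expected prices fall and SRAS shifts right until Y returns to 1744.
Long run: Y = 1744 on the AD curve gives 1744 = 2296 − 6P, so P = 92.00.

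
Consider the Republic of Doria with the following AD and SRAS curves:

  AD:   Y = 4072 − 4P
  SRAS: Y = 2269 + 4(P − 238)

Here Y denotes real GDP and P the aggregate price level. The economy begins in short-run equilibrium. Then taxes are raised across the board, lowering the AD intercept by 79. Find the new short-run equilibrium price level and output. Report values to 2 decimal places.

P = 334.50, Y = 2655.00

This is a negative demand shock: AD shifts left.
New AD: Y = 3993 − 4P.
SRAS can be written Y = 1317 + 4P.
Set AD = SRAS: 3993 − 4P = 1317 + 4P, so 2676 = 8P and P = 334.50.
Substituting into AD, Y = 2655.00.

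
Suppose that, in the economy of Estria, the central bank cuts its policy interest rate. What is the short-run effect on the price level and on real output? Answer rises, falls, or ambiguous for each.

Price level: rises; output: rises

This is a positive demand shock: AD shifts right.
Moving along the upward-sloping SRAS curve, P rises and Y rises.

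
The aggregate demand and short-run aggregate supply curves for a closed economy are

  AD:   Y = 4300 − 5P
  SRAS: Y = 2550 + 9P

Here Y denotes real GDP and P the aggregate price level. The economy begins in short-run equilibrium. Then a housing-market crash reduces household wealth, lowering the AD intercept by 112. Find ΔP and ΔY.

This is a negative demand shock: AD shifts left.
New AD: Y = 4188 − 5P.
Set AD = SRAS: 4188 − 5P = 2550 + 9P, so 1638 = 14P and P = 117.
Y = 4188 − 5·117 = 3603.
Initially P = 125, Y = 3675, so ΔP = -8 and ΔY = -72.

ΔP = -8, ΔY = -72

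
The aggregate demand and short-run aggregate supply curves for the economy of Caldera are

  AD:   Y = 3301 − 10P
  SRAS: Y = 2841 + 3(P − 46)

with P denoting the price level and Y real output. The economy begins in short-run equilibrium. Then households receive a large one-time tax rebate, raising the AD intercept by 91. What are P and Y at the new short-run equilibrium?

This is a positive demand shock: AD shifts right.
New AD: Y = 3392 − 10P.
SRAS can be written Y = 2703 + 3P.
Set AD = SRAS: 3392 − 10P = 2703 + 3P, so 689 = 13P and P = 53.
Y = 3392 − 10·53 = 2862.

P = 53, Y = 2862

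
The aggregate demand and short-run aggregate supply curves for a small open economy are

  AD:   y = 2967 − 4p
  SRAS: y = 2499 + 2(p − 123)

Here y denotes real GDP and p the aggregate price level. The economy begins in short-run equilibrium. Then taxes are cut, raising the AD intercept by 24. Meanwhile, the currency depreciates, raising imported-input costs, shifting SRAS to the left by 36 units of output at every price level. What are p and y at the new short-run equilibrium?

p = 129, y = 2475

After both shocks: AD is y = 2991 − 4p and SRAS is y = 2217 + 2p.
Setting them equal: 774 = 6p, so p = 129.
y = 2991 − 4·129 = 2475.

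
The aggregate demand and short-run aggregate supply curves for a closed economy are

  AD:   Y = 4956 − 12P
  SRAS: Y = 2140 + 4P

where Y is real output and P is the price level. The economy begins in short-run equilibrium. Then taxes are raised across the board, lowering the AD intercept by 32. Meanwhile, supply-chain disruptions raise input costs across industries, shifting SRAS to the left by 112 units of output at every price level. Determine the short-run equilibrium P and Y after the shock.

After both shocks: AD is Y = 4924 − 12P and SRAS is Y = 2028 + 4P.
Setting them equal: 2896 = 16P, so P = 181.
Y = 4924 − 12·181 = 2752.

P = 181, Y = 2752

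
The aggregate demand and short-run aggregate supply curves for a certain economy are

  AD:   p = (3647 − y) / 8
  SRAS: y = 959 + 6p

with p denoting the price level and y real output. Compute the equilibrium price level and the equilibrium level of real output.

Rearrange AD to y = 3647 − 8p.
Set AD = SRAS: 3647 − 8p = 959 + 6p, so 2688 = 14p and p = 192.
Then y = 3647 − 8·192 = 2111.

p = 192, y = 2111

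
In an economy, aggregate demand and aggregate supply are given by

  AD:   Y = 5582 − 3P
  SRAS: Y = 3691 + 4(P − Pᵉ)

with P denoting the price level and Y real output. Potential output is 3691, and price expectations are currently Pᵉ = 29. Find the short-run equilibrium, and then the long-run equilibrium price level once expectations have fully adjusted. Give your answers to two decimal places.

Short run: P = 286.71, Y = 4721.86. Long run: P = 630.33.

Short run: with Pᵉ = 29, SRAS is Y = 3575 + 4P. Setting AD = SRAS gives 2007 = 7P, so P = 286.71 and Y = 5582 − 3P = 4721.86.
Output 4721.86 is above potential 3691, so over time expected prices rise and SRAS shifts left until Y returns to 3691.
Long run: Y = 3691 on the AD curve gives 3691 = 5582 − 3P, so P = 630.33.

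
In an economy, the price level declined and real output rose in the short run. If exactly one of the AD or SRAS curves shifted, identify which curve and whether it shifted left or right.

P fell and Y rose. An AD shift moves P and Y in the same direction; an SRAS shift moves them in opposite directions.
Here P and Y moved in opposite directions, so the SRAS curve shifted.
Since Y rose, SRAS shifted right.

SRAS shifted right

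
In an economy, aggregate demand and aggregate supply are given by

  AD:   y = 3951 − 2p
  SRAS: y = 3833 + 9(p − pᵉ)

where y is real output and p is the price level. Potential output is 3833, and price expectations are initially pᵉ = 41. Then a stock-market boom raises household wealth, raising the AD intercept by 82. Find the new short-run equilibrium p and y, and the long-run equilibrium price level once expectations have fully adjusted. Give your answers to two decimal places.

AD shifts right: new AD is y = 4033 − 2p. With pᵉ = 41, SRAS is y = 3464 + 9p.
Short run: 4033 − 2p = 3464 + 9p gives 569 = 11p, so p = 51.73 and y = 4033 − 2p = 3929.55.
y = 3929.55 is above potential 3833; expectations adjust and SRAS shifts left until y = 3833.
Long run: on the new AD curve, 3833 = 4033 − 2p gives p = 100.00.

Short run: p = 51.73, y = 3929.55. Long run: p = 100.00.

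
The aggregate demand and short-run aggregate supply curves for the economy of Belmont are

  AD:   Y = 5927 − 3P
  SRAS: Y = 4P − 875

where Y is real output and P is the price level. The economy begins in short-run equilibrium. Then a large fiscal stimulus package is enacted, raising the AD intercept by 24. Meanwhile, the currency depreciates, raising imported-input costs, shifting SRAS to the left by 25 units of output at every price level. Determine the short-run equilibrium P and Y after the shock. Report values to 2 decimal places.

P = 978.71, Y = 3014.86

After both shocks: AD is Y = 5951 − 3P and SRAS is Y = 4P − 900.
Setting them equal: 6851 = 7P, so P = 978.71.
Substituting into AD, Y = 3014.86.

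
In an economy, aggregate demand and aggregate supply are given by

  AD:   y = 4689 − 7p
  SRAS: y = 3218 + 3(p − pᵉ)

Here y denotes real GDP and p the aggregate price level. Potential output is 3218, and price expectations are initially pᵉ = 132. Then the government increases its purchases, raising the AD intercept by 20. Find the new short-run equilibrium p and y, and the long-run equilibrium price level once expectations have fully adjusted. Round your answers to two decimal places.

AD shifts right: new AD is y = 4709 − 7p. With pᵉ = 132, SRAS is y = 2822 + 3p.
Short run: 4709 − 7p = 2822 + 3p gives 1887 = 10p, so p = 188.70 and y = 4709 − 7p = 3388.10.
y = 3388.10 is above potential 3218; expectations adjust and SRAS shifts left until y = 3218.
Long run: on the new AD curve, 3218 = 4709 − 7p gives p = 213.00.

Short run: p = 188.70, y = 3388.10. Long run: p = 213.00.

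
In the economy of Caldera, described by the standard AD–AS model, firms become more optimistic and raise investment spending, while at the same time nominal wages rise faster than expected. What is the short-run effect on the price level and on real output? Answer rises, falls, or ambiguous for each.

The first event is a positive demand shock: AD shifts right, which by itself pushes P up and Y up.
The second is an adverse supply shock: SRAS shifts left, which by itself pushes P up and Y down.
Both shocks push P up, so P rises. The two shocks push Y in opposite directions, so the effect on Y is ambiguous.

Price level: rises; output: ambiguous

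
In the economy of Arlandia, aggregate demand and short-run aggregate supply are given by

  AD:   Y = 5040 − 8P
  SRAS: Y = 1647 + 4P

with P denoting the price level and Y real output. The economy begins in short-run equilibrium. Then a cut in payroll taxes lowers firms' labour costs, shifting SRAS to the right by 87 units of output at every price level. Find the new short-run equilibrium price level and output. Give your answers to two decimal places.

P = 275.50, Y = 2836.00

This is a positive supply shock: SRAS shifts right.
New SRAS: Y = 1734 + 4P.
Set AD = SRAS: 5040 − 8P = 1734 + 4P, so 3306 = 12P and P = 275.50.
Substituting into AD, Y = 2836.00.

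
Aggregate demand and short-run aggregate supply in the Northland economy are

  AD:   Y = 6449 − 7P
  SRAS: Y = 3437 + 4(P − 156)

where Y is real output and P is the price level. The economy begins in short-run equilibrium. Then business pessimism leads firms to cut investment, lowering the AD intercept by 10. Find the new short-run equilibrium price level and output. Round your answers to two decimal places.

This is a negative demand shock: AD shifts left.
New AD: Y = 6439 − 7P.
SRAS can be written Y = 2813 + 4P.
Set AD = SRAS: 6439 − 7P = 2813 + 4P, so 3626 = 11P and P = 329.64.
Substituting into AD, Y = 4131.55.

P = 329.64, Y = 4131.55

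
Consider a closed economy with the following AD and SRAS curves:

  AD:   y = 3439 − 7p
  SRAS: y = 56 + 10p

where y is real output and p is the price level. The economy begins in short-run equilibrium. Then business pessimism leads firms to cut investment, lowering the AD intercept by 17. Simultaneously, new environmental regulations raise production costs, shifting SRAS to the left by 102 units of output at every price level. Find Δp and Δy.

After both shocks: AD is y = 3422 − 7p and SRAS is y = 10p − 46.
Setting them equal: 3468 = 17p, so p = 204.
y = 3422 − 7·204 = 1994.
Initially p = 199, y = 2046, so Δp = +5 and Δy = -52.

Δp = +5, Δy = -52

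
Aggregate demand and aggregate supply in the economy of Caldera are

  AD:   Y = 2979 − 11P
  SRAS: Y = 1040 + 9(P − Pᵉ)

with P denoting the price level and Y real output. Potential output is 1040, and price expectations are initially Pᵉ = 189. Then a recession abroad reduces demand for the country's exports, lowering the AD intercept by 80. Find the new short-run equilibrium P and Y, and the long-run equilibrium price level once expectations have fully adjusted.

AD shifts left: new AD is Y = 2899 − 11P. With Pᵉ = 189, SRAS is Y = 9P − 661.
Short run: 2899 − 11P = 9P − 661 gives 3560 = 20P, so P = 178 and Y = 2899 − 11·178 = 941.
Y = 941 is below potential 1040; expectations adjust and SRAS shifts right until Y = 1040.
Long run: on the new AD curve, 1040 = 2899 − 11P gives P = 169.

Short run: P = 178, Y = 941. Long run: P = 169.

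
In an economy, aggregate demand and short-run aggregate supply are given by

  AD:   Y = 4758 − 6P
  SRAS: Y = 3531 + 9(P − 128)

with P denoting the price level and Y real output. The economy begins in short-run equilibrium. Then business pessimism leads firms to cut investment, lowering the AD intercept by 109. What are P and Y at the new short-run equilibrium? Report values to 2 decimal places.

This is a negative demand shock: AD shifts left.
New AD: Y = 4649 − 6P.
SRAS can be written Y = 2379 + 9P.
Set AD = SRAS: 4649 − 6P = 2379 + 9P, so 2270 = 15P and P = 151.33.
Substituting into AD, Y = 3741.00.

P = 151.33, Y = 3741.00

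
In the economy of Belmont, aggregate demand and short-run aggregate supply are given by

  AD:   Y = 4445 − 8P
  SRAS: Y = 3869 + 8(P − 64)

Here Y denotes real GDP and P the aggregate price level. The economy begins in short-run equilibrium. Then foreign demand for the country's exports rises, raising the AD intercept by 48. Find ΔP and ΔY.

ΔP = +3, ΔY = +24

This is a positive demand shock: AD shifts right.
New AD: Y = 4493 − 8P.
SRAS can be written Y = 3357 + 8P.
Set AD = SRAS: 4493 − 8P = 3357 + 8P, so 1136 = 16P and P = 71.
Y = 4493 − 8·71 = 3925.
Initially P = 68, Y = 3901, so ΔP = +3 and ΔY = +24.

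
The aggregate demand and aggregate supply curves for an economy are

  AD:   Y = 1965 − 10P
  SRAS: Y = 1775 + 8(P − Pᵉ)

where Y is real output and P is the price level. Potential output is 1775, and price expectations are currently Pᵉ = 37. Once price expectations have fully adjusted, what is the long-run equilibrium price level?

Long-run P = 19

Short run: with Pᵉ = 37, SRAS is Y = 1479 + 8P. Setting AD = SRAS gives 486 = 18P, so P = 27 and Y = 1965 − 10·27 = 1695.
Output 1695 is below potential 1775, so over time expected prices fall and SRAS shifts right until Y returns to 1775.
Long run: Y = 1775 on the AD curve gives 1775 = 1965 − 10P, so P = 19.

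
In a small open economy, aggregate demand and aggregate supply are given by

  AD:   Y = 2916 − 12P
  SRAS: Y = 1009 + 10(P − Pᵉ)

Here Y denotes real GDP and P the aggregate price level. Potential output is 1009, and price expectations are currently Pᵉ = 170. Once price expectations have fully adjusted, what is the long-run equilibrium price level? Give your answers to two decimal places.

Long-run P = 158.92

Short run: with Pᵉ = 170, SRAS is Y = 10P − 691. Setting AD = SRAS gives 3607 = 22P, so P = 163.95 and Y = 2916 − 12P = 948.55.
Output 948.55 is below potential 1009, so over time expected prices fall and SRAS shifts right until Y returns to 1009.
Long run: Y = 1009 on the AD curve gives 1009 = 2916 − 12P, so P = 158.92.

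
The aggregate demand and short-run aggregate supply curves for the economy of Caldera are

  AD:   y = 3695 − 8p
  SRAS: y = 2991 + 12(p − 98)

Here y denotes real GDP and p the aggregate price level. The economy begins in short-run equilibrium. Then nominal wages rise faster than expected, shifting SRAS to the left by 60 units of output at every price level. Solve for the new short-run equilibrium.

This is a negative supply shock: SRAS shifts left.
New SRAS: y = 1755 + 12p.
Set AD = SRAS: 3695 − 8p = 1755 + 12p, so 1940 = 20p and p = 97.
y = 3695 − 8·97 = 2919.

p = 97, y = 2919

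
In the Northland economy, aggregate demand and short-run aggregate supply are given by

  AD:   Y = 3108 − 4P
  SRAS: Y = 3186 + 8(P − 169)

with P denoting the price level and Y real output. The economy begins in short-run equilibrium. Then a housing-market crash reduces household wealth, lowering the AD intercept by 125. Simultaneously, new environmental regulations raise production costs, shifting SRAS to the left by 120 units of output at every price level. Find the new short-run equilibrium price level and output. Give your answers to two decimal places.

After both shocks: AD is Y = 2983 − 4P and SRAS is Y = 1714 + 8P.
Setting them equal: 1269 = 12P, so P = 105.75.
Substituting into AD, Y = 2560.00.

P = 105.75, Y = 2560.00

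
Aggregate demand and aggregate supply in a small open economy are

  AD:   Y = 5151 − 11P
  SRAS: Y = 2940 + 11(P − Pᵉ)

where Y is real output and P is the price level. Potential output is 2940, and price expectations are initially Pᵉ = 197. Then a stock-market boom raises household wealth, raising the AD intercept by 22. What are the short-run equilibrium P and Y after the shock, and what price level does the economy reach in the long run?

AD shifts right: new AD is Y = 5173 − 11P. With Pᵉ = 197, SRAS is Y = 773 + 11P.
Short run: 5173 − 11P = 773 + 11P gives 4400 = 22P, so P = 200 and Y = 5173 − 11·200 = 2973.
Y = 2973 is above potential 2940; expectations adjust and SRAS shifts left until Y = 2940.
Long run: on the new AD curve, 2940 = 5173 − 11P gives P = 203.

Short run: P = 200, Y = 2973. Long run: P = 203.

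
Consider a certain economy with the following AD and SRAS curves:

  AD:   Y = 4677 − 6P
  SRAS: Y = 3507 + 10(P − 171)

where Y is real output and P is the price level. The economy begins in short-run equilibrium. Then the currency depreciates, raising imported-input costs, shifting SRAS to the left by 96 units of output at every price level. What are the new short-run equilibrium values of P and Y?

This is a negative supply shock: SRAS shifts left.
New SRAS: Y = 1701 + 10P.
Set AD = SRAS: 4677 − 6P = 1701 + 10P, so 2976 = 16P and P = 186.
Y = 4677 − 6·186 = 3561.

P = 186, Y = 3561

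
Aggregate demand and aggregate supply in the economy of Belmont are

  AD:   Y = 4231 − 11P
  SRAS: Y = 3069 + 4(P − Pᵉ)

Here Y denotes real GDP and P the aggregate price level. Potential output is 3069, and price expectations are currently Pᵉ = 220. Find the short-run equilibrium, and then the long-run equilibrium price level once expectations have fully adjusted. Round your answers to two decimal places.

Short run: with Pᵉ = 220, SRAS is Y = 2189 + 4P. Setting AD = SRAS gives 2042 = 15P, so P = 136.13 and Y = 4231 − 11P = 2733.53.
Output 2733.53 is below potential 3069, so over time expected prices fall and SRAS shifts right until Y returns to 3069.
Long run: Y = 3069 on the AD curve gives 3069 = 4231 − 11P, so P = 105.64.

Short run: P = 136.13, Y = 2733.53. Long run: P = 105.64.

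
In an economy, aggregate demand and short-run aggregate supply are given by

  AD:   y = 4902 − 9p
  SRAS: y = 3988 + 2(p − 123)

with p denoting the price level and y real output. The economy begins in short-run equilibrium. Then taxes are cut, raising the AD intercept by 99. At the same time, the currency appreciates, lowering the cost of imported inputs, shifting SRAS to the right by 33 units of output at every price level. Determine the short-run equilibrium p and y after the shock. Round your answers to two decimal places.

After both shocks: AD is y = 5001 − 9p and SRAS is y = 3775 + 2p.
Setting them equal: 1226 = 11p, so p = 111.45.
Substituting into AD, y = 3997.91.

p = 111.45, y = 3997.91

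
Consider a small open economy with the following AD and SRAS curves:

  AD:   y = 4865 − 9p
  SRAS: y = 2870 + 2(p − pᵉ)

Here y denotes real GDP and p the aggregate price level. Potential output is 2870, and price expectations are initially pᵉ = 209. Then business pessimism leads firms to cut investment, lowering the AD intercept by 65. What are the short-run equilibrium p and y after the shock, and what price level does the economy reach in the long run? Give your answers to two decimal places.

Short run: p = 213.45, y = 2878.91. Long run: p = 214.44.

AD shifts left: new AD is y = 4800 − 9p. With pᵉ = 209, SRAS is y = 2452 + 2p.
Short run: 4800 − 9p = 2452 + 2p gives 2348 = 11p, so p = 213.45 and y = 4800 − 9p = 2878.91.
y = 2878.91 is above potential 2870; expectations adjust and SRAS shifts left until y = 2870.
Long run: on the new AD curve, 2870 = 4800 − 9p gives p = 214.44.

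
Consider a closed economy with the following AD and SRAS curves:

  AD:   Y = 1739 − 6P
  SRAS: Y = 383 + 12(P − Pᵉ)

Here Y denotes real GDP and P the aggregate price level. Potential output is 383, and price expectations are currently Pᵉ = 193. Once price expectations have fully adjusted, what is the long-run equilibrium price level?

Short run: with Pᵉ = 193, SRAS is Y = 12P − 1933. Setting AD = SRAS gives 3672 = 18P, so P = 204 and Y = 1739 − 6·204 = 515.
Output 515 is above potential 383, so over time expected prices rise and SRAS shifts left until Y returns to 383.
Long run: Y = 383 on the AD curve gives 383 = 1739 − 6P, so P = 226.

Long-run P = 226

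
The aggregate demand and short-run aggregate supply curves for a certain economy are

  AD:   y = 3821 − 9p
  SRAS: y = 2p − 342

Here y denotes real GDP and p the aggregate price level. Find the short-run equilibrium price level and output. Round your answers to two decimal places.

Set AD = SRAS: 3821 − 9p = 2p − 342, so 4163 = 11p and p = 378.45.
Substituting into AD, y = 3821 − 9p = 414.91.

p = 378.45, y = 414.91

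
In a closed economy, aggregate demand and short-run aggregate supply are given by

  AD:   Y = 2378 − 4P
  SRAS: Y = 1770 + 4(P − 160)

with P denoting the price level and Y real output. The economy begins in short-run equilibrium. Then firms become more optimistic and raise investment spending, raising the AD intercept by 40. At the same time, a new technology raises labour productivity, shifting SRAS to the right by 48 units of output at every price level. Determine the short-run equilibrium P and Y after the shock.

P = 155, Y = 1798

After both shocks: AD is Y = 2418 − 4P and SRAS is Y = 1178 + 4P.
Setting them equal: 1240 = 8P, so P = 155.
Y = 2418 − 4·155 = 1798.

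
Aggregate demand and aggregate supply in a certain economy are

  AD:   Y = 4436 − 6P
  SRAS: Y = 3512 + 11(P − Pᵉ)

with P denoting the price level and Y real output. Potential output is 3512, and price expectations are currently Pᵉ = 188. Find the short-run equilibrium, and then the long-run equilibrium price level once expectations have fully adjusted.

Short run: P = 176, Y = 3380. Long run: P = 154.

Short run: with Pᵉ = 188, SRAS is Y = 1444 + 11P. Setting AD = SRAS gives 2992 = 17P, so P = 176 and Y = 4436 − 6·176 = 3380.
Output 3380 is below potential 3512, so over time expected prices fall and SRAS shifts right until Y returns to 3512.
Long run: Y = 3512 on the AD curve gives 3512 = 4436 − 6P, so P = 154.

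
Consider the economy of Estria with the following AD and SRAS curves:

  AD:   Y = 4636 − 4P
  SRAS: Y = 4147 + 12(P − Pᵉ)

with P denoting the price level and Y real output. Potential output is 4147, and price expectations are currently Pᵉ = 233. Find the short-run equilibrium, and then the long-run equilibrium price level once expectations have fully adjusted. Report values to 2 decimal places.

Short run: with Pᵉ = 233, SRAS is Y = 1351 + 12P. Setting AD = SRAS gives 3285 = 16P, so P = 205.31 and Y = 4636 − 4P = 3814.75.
Output 3814.75 is below potential 4147, so over time expected prices fall and SRAS shifts right until Y returns to 4147.
Long run: Y = 4147 on the AD curve gives 4147 = 4636 − 4P, so P = 122.25.

Short run: P = 205.31, Y = 3814.75. Long run: P = 122.25.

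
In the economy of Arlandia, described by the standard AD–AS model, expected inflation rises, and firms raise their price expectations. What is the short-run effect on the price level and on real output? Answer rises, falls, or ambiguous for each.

Price level: rises; output: falls

This is an adverse supply shock: SRAS shifts left.
Moving along the downward-sloping AD curve, P rises and Y falls.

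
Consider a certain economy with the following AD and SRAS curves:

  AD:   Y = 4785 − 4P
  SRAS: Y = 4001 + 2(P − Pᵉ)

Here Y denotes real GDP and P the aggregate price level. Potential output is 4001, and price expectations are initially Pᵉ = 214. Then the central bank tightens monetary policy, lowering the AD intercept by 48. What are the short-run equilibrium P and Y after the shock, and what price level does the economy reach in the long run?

Short run: P = 194, Y = 3961. Long run: P = 184.

AD shifts left: new AD is Y = 4737 − 4P. With Pᵉ = 214, SRAS is Y = 3573 + 2P.
Short run: 4737 − 4P = 3573 + 2P gives 1164 = 6P, so P = 194 and Y = 4737 − 4·194 = 3961.
Y = 3961 is below potential 4001; expectations adjust and SRAS shifts right until Y = 4001.
Long run: on the new AD curve, 4001 = 4737 − 4P gives P = 184.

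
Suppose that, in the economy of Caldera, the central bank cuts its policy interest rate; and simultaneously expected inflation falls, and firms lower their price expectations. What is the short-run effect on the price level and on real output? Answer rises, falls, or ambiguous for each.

The first event is a positive demand shock: AD shifts right, which by itself pushes P up and Y up.
The second is a favourable supply shock: SRAS shifts right, which by itself pushes P down and Y up.
The two shocks push P in opposite directions, so the effect on P is ambiguous. Both shocks push Y up, so Y rises.

Price level: ambiguous; output: rises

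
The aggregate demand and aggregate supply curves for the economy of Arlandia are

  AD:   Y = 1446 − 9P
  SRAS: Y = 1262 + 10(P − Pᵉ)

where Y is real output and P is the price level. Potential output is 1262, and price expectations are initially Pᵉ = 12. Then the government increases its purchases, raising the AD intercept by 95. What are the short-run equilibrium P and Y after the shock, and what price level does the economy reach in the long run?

AD shifts right: new AD is Y = 1541 − 9P. With Pᵉ = 12, SRAS is Y = 1142 + 10P.
Short run: 1541 − 9P = 1142 + 10P gives 399 = 19P, so P = 21 and Y = 1541 − 9·21 = 1352.
Y = 1352 is above potential 1262; expectations adjust and SRAS shifts left until Y = 1262.
Long run: on the new AD curve, 1262 = 1541 − 9P gives P = 31.

Short run: P = 21, Y = 1352. Long run: P = 31.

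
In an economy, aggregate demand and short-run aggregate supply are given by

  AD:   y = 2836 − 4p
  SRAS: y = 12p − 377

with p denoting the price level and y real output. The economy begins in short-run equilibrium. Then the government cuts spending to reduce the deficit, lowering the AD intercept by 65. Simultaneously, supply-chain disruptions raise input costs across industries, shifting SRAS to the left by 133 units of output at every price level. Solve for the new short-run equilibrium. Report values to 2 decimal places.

After both shocks: AD is y = 2771 − 4p and SRAS is y = 12p − 510.
Setting them equal: 3281 = 16p, so p = 205.06.
Substituting into AD, y = 1950.75.

p = 205.06, y = 1950.75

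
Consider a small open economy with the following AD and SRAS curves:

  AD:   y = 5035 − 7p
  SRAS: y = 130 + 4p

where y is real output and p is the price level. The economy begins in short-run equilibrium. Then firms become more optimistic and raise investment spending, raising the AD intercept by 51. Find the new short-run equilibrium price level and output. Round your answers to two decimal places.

This is a positive demand shock: AD shifts right.
New AD: y = 5086 − 7p.
Set AD = SRAS: 5086 − 7p = 130 + 4p, so 4956 = 11p and p = 450.55.
Substituting into AD, y = 1932.18.

p = 450.55, y = 1932.18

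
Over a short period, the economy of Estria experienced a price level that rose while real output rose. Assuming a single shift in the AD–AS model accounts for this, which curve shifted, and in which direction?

P rose and Y rose. An AD shift moves P and Y in the same direction; an SRAS shift moves them in opposite directions.
Here P and Y moved in the same direction, so the AD curve shifted.
Since Y rose, AD shifted right.

AD shifted right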